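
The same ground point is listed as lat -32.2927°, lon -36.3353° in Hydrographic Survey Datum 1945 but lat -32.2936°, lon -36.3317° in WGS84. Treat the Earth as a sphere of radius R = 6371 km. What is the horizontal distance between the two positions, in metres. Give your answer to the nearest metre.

353 m

Δφ = -32.2936° − -32.2927° = -0.0009°; Δλ = -36.3317° − -36.3353° = +0.0036°.
1° along a meridian = πR/180 = 111195 m.
ΔN = Δφ × 111195 = -100.1 m; ΔE = Δλ × 111195 × cos(-32.2927°) = +0.0036 × 111195 × 0.845330 = 338.4 m.
Distance = √(ΔE² + ΔN²) = √(338.4² + (-100.1)²) = 352.9 m.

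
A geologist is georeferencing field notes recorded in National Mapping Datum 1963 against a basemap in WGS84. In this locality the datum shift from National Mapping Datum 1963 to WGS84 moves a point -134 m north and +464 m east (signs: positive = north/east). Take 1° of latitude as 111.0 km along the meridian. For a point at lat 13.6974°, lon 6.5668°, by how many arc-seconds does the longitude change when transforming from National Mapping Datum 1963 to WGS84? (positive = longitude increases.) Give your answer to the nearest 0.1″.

At latitude 13.6974°, cos φ = 0.971560.
1° of longitude at this latitude = 111.0 × cos φ = 107.84 km, so Δλ = 464.0 / 107843.1 = 0.0043025° = 15.489″.

Δλ = 15.5″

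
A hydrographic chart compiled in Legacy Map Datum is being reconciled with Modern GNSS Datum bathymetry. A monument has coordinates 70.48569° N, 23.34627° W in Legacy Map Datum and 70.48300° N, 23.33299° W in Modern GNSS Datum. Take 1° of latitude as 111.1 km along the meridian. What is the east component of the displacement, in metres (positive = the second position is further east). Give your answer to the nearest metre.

ΔE = 493 m

Δφ = 70.48300° − 70.48569° = -0.00269°; Δλ = -23.33299° − -23.34627° = +0.01328°.
ΔN = Δφ × 111100 = -298.9 m; ΔE = Δλ × 111100 × cos(70.48569°) = +0.01328 × 111100 × 0.334042 = 492.8 m.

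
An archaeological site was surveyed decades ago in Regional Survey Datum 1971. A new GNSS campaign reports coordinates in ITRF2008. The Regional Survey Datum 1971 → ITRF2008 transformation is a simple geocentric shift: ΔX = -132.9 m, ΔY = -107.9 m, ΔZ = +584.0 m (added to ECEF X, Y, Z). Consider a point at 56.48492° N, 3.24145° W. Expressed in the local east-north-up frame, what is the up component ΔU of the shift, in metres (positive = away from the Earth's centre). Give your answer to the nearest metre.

At φ = 56.48492°, λ = -3.24145°: sin φ = 0.833741, cos φ = 0.552156, sin λ = -0.056544, cos λ = 0.998400.
ΔU = cos φ cos λ·ΔX + cos φ sin λ·ΔY + sin φ·ΔZ = (0.552156)(0.998400)(-132.9) + (0.552156)(-0.056544)(-107.9) + (0.833741)(584.0) = 417.01 m.

ΔU = 417 m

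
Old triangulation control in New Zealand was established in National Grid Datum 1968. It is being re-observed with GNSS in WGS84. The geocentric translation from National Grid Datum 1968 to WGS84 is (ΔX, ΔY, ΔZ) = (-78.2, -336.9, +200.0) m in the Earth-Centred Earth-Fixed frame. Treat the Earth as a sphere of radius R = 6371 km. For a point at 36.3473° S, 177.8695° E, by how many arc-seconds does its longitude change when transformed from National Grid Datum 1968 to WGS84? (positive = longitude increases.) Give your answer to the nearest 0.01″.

Δλ = 13.65″

sin φ = -0.592678, cos φ = 0.805439, sin λ = 0.037176, cos λ = -0.999309.
East component: ΔE = −sin λ·ΔX + cos λ·ΔY = −(0.037176)(-78.2) + (-0.999309)(-336.9) = 339.57 m.
1° of latitude spans πR/180 = 111195 m; at latitude φ, 1° of longitude spans that × cos φ = 89560.8 m, so Δλ = 339.57 / 89560.8 × 3600 = 13.650″.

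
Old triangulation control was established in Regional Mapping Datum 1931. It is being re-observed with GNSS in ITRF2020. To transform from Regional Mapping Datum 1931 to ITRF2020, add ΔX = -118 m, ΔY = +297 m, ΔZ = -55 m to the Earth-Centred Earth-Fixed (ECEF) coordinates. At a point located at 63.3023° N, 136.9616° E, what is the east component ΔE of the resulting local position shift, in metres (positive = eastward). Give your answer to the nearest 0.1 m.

ΔE = -136.5 m

The local east axis at (φ, λ) is (−sin λ, cos λ, 0), so ΔE = −sin(136.9616°)·(-118) + cos(136.9616°)·297 = -136.54 m.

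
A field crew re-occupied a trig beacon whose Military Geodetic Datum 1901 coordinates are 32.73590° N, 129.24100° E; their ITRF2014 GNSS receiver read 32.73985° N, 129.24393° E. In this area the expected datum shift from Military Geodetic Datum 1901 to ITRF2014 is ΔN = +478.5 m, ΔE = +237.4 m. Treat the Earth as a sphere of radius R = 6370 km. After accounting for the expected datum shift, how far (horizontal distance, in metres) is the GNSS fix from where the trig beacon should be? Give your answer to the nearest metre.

54 m

Observed coordinate differences: Δφ = +0.00395°, Δλ = +0.00293°.
Converting to metres (1° lat = 111177 m, cos φ = 0.841172): observed ΔN = 439.2 m, observed ΔE = 274.0 m.
Subtracting the expected shift leaves a residual of 439.2 − (478.5) = -39.3 m north and 274.0 − (237.4) = 36.6 m east.
Residual distance = √((-39.3)² + 36.6²) = 53.7 m.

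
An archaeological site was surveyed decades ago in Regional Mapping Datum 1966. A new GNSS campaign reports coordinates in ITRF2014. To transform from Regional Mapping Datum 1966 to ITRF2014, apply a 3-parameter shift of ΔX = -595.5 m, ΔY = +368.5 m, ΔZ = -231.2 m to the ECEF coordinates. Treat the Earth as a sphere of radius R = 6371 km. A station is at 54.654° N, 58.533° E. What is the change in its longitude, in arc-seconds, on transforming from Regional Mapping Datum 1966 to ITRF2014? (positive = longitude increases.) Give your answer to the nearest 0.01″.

sin φ = 0.815673, cos φ = 0.578513, sin λ = 0.852941, cos λ = 0.522007.
East component: ΔE = −sin λ·ΔX + cos λ·ΔY = −(0.852941)(-595.5) + (0.522007)(368.5) = 700.29 m.
1° of latitude spans πR/180 = 111195 m; at latitude φ, 1° of longitude spans that × cos φ = 64327.7 m, so Δλ = 700.29 / 64327.7 × 3600 = 39.190″.

Δλ = 39.19″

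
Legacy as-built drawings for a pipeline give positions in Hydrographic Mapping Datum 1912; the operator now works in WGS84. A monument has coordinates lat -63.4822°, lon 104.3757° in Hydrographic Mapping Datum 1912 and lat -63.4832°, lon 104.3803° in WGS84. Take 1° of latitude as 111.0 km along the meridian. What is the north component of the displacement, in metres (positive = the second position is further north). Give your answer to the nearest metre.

ΔN = -111 m

Δφ = -63.4832° − -63.4822° = -0.0010°; Δλ = 104.3803° − 104.3757° = +0.0046°.
ΔN = Δφ × 111000 = -111.0 m; ΔE = Δλ × 111000 × cos(-63.4822°) = +0.0046 × 111000 × 0.446476 = 228.0 m.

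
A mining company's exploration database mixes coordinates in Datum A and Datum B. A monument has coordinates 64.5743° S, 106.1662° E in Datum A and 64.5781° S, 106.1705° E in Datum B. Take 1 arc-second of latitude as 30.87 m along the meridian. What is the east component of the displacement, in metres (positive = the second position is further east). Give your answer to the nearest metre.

Δφ = -64.5781° − -64.5743° = -0.0038°; Δλ = 106.1705° − 106.1662° = +0.0043°.
1° of latitude = 3600 × 30.87 = 111132 m.
ΔN = Δφ × 111132 = -422.3 m; ΔE = Δλ × 111132 × cos(-64.5743°) = +0.0043 × 111132 × 0.429340 = 205.2 m.

ΔE = 205 m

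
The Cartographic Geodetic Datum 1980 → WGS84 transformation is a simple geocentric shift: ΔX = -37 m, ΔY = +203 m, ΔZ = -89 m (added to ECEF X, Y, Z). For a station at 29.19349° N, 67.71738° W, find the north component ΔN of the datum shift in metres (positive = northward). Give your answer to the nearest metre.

ΔN = 21 m

The local north axis is (−sin φ cos λ, −sin φ sin λ, cos φ), giving ΔN = 6.843 + 91.621 − 77.695 = 20.77 m.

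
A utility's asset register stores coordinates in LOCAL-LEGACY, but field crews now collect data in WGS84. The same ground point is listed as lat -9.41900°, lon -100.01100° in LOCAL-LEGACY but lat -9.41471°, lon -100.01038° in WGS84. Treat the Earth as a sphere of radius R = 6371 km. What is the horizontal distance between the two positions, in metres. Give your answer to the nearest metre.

482 m

Δφ = -9.41471° − -9.41900° = +0.00429°; Δλ = -100.01038° − -100.01100° = +0.00062°.
1° along a meridian = πR/180 = 111195 m.
ΔN = Δφ × 111195 = 477.0 m; ΔE = Δλ × 111195 × cos(-9.41900°) = +0.00062 × 111195 × 0.986518 = 68.0 m.
Distance = √(ΔE² + ΔN²) = √(68.0² + 477.0²) = 481.9 m.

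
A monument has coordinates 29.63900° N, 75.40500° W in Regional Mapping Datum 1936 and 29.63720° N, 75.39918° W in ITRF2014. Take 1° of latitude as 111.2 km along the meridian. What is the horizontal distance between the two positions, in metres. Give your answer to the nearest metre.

597 m

Δφ = 29.63720° − 29.63900° = -0.00180°; Δλ = -75.39918° − -75.40500° = +0.00582°.
ΔN = Δφ × 111200 = -200.2 m; ΔE = Δλ × 111200 × cos(29.63900°) = +0.00582 × 111200 × 0.869159 = 562.5 m.
Distance = √(ΔE² + ΔN²) = √(562.5² + (-200.2)²) = 597.1 m.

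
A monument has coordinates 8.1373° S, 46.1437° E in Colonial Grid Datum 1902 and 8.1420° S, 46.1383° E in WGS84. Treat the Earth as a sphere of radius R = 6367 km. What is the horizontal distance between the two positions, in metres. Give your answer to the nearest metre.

Δφ = -8.1420° − -8.1373° = -0.0047°; Δλ = 46.1383° − 46.1437° = -0.0054°.
1° along a meridian = πR/180 = 111125 m.
ΔN = Δφ × 111125 = -522.3 m; ΔE = Δλ × 111125 × cos(-8.1373°) = -0.0054 × 111125 × 0.989932 = -594.0 m.
Distance = √(ΔE² + ΔN²) = √((-594.0)² + (-522.3)²) = 791.0 m.

791 m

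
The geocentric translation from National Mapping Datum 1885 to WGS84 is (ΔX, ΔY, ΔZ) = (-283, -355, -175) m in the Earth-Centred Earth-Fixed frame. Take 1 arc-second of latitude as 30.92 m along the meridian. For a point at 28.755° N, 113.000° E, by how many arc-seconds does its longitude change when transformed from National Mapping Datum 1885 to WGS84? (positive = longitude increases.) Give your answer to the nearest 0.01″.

sin φ = 0.481065, cos φ = 0.876685, sin λ = 0.920505, cos λ = -0.390731.
East component: ΔE = −sin λ·ΔX + cos λ·ΔY = −(0.920505)(-283) + (-0.390731)(-355) = 399.21 m.
1° of latitude spans 3600 × 30.92 = 111312 m; at latitude φ, 1° of longitude spans that × cos φ = 97585.5 m, so Δλ = 399.21 / 97585.5 × 3600 = 14.727″.

Δλ = 14.73″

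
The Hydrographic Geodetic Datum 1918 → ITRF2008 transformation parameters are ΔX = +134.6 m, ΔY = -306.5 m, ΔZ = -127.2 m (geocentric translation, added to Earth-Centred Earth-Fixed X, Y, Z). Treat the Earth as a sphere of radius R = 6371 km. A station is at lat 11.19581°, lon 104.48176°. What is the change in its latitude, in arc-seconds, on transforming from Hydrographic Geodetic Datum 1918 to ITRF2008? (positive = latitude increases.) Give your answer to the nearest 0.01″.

Δφ = -1.96″

sin φ = 0.194163, cos φ = 0.980969, sin λ = 0.968227, cos λ = -0.250072.
North component: ΔN = −sin φ cos λ·ΔX − sin φ sin λ·ΔY + cos φ·ΔZ = −(0.194163)(-0.250072)(134.6) − (0.194163)(0.968227)(-306.5) + (0.980969)(-127.2) = -60.62 m.
1° of latitude spans πR/180 = 111195 m, so Δφ = -60.62 / 111195 × 3600 = -1.963″.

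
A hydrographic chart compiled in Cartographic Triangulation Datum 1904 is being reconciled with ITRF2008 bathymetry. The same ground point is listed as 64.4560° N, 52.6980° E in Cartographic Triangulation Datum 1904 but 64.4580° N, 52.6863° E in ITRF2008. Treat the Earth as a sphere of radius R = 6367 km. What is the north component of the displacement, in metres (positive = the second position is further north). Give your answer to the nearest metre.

Δφ = 64.4580° − 64.4560° = +0.0020°; Δλ = 52.6863° − 52.6980° = -0.0117°.
1° along a meridian = πR/180 = 111125 m.
ΔN = Δφ × 111125 = 222.3 m; ΔE = Δλ × 111125 × cos(64.4560°) = -0.0117 × 111125 × 0.431204 = -560.6 m.

ΔN = 222 m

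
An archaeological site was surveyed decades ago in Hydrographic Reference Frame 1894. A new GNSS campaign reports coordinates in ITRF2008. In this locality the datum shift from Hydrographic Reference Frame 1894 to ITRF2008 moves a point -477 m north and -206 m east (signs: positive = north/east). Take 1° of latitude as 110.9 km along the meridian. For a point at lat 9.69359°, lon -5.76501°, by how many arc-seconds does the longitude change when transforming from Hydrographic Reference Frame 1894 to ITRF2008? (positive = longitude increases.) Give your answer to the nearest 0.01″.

At latitude 9.69359°, cos φ = 0.985722.
1° of longitude at this latitude = 110.9 × cos φ = 109.32 km, so Δλ = -206.0 / 109316.6 = -0.0018844° = -6.784″.

Δλ = -6.78″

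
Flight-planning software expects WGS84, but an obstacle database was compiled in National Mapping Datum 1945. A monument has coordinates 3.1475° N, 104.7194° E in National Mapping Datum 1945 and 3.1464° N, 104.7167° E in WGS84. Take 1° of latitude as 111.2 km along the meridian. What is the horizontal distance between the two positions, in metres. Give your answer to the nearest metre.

Δφ = 3.1464° − 3.1475° = -0.0011°; Δλ = 104.7167° − 104.7194° = -0.0027°.
ΔN = Δφ × 111200 = -122.3 m; ΔE = Δλ × 111200 × cos(3.1475°) = -0.0027 × 111200 × 0.998491 = -299.8 m.
Distance = √(ΔE² + ΔN²) = √((-299.8)² + (-122.3)²) = 323.8 m.

324 m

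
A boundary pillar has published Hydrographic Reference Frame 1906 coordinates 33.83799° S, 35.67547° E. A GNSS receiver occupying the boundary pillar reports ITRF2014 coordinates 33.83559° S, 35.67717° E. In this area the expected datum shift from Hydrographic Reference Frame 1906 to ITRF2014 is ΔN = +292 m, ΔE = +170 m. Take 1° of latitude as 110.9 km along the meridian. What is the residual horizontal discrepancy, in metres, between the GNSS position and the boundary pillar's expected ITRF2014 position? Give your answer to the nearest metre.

Observed coordinate differences: Δφ = +0.00240°, Δλ = +0.00170°.
Converting to metres (1° lat = 110900 m, cos φ = 0.830615): observed ΔN = 266.2 m, observed ΔE = 156.6 m.
Subtracting the expected shift leaves a residual of 266.2 − (292) = -25.8 m north and 156.6 − (170) = -13.4 m east.
Residual distance = √((-25.8)² + (-13.4)²) = 29.1 m.

29 m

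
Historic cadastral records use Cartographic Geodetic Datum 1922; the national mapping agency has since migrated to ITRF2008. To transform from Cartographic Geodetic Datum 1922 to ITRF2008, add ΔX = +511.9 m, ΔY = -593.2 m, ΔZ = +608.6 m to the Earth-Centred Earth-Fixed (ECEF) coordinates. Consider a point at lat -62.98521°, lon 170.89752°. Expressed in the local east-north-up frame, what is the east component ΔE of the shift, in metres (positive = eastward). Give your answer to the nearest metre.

ΔE = 505 m

At φ = -62.98521°, λ = 170.89752°: sin φ = -0.890889, cos φ = 0.454220, sin λ = 0.158201, cos λ = -0.987407.
ΔE = −sin λ·ΔX + cos λ·ΔY = −(0.158201)·(511.9) + (-0.987407)·(-593.2) = 504.75 m.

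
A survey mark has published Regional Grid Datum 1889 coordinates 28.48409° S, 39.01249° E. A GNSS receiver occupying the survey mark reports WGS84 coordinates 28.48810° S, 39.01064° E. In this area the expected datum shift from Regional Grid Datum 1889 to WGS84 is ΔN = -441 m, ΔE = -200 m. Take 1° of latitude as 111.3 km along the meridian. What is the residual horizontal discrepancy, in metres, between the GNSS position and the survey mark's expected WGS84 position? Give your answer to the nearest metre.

20 m

Observed coordinate differences: Δφ = -0.00401°, Δλ = -0.00185°.
Converting to metres (1° lat = 111300 m, cos φ = 0.878950): observed ΔN = -446.3 m, observed ΔE = -181.0 m.
Subtracting the expected shift leaves a residual of -446.3 − (-441) = -5.3 m north and -181.0 − (-200) = 19.0 m east.
Residual distance = √((-5.3)² + 19.0²) = 19.7 m.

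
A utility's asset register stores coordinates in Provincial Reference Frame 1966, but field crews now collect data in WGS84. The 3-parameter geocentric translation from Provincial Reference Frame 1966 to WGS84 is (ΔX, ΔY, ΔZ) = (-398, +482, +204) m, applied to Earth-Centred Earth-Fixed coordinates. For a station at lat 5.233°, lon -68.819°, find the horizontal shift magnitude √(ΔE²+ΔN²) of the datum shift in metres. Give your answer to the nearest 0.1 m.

The local east axis at (φ, λ) is (−sin λ, cos λ, 0), so ΔE = −sin(-68.819°)·(-398) + cos(-68.819°)·482 = -196.96 m.
The local north axis is (−sin φ cos λ, −sin φ sin λ, cos φ), giving ΔN = 13.116 + 40.991 + 203.150 = 257.26 m.
Horizontal magnitude = √(ΔE² + ΔN²) = √((-196.96)² + 257.26²) = 324.00 m.

324.0 m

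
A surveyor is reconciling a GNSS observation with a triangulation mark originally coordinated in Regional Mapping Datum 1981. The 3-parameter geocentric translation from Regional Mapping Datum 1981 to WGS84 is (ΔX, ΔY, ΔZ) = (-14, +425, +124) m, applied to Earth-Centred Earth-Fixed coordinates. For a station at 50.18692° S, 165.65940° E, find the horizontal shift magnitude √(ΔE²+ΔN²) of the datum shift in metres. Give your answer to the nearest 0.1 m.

At φ = -50.18692°, λ = 165.65940°: sin φ = -0.768137, cos φ = 0.640285, sin λ = 0.247686, cos λ = -0.968840.
ΔE = −sin λ·ΔX + cos λ·ΔY = −(0.247686)·(-14) + (-0.968840)·(425) = -408.29 m.
ΔN = −sin φ cos λ·ΔX − sin φ sin λ·ΔY + cos φ·ΔZ = −(-0.768137)(-0.968840)(-14) − (-0.768137)(0.247686)(425) + (0.640285)(124) = 170.67 m.
Horizontal magnitude = √(ΔE² + ΔN²) = √((-408.29)² + 170.67²) = 442.53 m.

442.5 m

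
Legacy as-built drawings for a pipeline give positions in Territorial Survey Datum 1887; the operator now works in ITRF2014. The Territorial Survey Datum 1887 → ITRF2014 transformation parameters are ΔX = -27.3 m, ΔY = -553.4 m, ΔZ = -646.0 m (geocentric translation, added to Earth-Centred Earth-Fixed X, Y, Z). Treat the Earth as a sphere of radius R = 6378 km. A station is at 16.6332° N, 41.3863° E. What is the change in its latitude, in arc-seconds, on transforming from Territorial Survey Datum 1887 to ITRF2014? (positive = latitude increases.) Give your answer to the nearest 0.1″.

Δφ = -16.4″

sin φ = 0.286244, cos φ = 0.958157, sin λ = 0.661132, cos λ = 0.750269.
North component: ΔN = −sin φ cos λ·ΔX − sin φ sin λ·ΔY + cos φ·ΔZ = −(0.286244)(0.750269)(-27.3) − (0.286244)(0.661132)(-553.4) + (0.958157)(-646.0) = -508.38 m.
1° of latitude spans πR/180 = 111317 m, so Δφ = -508.38 / 111317 × 3600 = -16.441″.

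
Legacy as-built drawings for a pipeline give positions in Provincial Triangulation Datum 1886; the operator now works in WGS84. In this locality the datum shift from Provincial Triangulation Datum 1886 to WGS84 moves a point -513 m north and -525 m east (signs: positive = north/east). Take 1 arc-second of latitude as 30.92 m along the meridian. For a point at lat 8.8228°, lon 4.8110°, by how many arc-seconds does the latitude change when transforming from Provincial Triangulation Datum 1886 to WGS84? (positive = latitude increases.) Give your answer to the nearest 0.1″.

1″ of latitude = 30.92 m, so Δφ = -513.0 / 30.92 = -16.591″.

Δφ = -16.6″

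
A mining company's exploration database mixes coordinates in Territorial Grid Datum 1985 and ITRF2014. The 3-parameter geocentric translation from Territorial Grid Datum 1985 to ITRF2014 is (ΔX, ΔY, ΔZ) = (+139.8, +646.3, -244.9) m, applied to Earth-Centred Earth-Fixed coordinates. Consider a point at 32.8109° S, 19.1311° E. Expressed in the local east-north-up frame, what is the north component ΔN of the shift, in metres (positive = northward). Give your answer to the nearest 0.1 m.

The local north axis is (−sin φ cos λ, −sin φ sin λ, cos φ), giving ΔN = 71.569 + 114.774 − 205.830 = -19.49 m.

ΔN = -19.5 m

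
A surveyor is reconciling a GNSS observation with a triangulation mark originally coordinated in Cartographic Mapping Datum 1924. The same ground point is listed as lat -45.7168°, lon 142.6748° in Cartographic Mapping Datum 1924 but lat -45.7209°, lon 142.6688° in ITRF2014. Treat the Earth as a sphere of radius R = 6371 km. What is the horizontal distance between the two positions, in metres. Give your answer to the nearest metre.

652 m

Δφ = -45.7209° − -45.7168° = -0.0041°; Δλ = 142.6688° − 142.6748° = -0.0060°.
1° along a meridian = πR/180 = 111195 m.
ΔN = Δφ × 111195 = -455.9 m; ΔE = Δλ × 111195 × cos(-45.7168°) = -0.0060 × 111195 × 0.698205 = -465.8 m.
Distance = √(ΔE² + ΔN²) = √((-465.8)² + (-455.9)²) = 651.8 m.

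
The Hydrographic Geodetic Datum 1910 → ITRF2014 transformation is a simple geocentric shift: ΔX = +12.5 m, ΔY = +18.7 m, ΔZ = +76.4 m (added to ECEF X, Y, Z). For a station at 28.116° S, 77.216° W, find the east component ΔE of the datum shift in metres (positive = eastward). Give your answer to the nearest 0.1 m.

ΔE = 16.3 m

The local east axis at (φ, λ) is (−sin λ, cos λ, 0), so ΔE = −sin(-77.216°)·12.5 + cos(-77.216°)·18.7 = 16.33 m.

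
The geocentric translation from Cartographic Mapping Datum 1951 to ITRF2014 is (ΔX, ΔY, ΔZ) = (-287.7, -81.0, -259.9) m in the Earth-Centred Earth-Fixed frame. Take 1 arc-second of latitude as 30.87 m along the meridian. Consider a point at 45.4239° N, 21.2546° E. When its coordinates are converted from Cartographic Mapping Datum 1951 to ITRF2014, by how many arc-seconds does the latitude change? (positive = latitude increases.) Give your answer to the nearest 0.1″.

Δφ = 1.0″

sin φ = 0.712319, cos φ = 0.701856, sin λ = 0.362513, cos λ = 0.931979.
North component: ΔN = −sin φ cos λ·ΔX − sin φ sin λ·ΔY + cos φ·ΔZ = −(0.712319)(0.931979)(-287.7) − (0.712319)(0.362513)(-81.0) + (0.701856)(-259.9) = 29.50 m.
1° of latitude spans 3600 × 30.87 = 111132 m, so Δφ = 29.50 / 111132 × 3600 = 0.956″.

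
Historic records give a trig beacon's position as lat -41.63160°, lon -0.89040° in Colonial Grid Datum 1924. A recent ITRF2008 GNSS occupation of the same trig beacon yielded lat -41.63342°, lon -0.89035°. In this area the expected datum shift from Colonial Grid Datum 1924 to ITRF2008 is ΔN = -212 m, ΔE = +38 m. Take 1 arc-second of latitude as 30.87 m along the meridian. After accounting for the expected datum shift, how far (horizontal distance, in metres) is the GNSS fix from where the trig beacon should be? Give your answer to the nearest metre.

Observed coordinate differences: Δφ = -0.00182°, Δλ = +0.00005°.
Converting to metres (1° lat = 111132 m, cos φ = 0.747432): observed ΔN = -202.3 m, observed ΔE = 4.2 m.
Subtracting the expected shift leaves a residual of -202.3 − (-212) = 9.7 m north and 4.2 − (38) = -33.8 m east.
Residual distance = √(9.7² + (-33.8)²) = 35.2 m.

35 m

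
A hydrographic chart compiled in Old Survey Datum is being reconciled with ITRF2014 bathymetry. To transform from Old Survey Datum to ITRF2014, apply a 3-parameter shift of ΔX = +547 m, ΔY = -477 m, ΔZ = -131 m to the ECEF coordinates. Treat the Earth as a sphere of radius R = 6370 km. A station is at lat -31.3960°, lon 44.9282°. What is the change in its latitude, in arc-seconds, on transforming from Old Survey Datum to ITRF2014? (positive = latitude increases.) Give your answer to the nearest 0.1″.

sin φ = -0.520950, cos φ = 0.853587, sin λ = 0.706220, cos λ = 0.707992.
North component: ΔN = −sin φ cos λ·ΔX − sin φ sin λ·ΔY + cos φ·ΔZ = −(-0.520950)(0.707992)(547) − (-0.520950)(0.706220)(-477) + (0.853587)(-131) = -85.56 m.
1° of latitude spans πR/180 = 111177 m, so Δφ = -85.56 / 111177 × 3600 = -2.771″.

Δφ = -2.8″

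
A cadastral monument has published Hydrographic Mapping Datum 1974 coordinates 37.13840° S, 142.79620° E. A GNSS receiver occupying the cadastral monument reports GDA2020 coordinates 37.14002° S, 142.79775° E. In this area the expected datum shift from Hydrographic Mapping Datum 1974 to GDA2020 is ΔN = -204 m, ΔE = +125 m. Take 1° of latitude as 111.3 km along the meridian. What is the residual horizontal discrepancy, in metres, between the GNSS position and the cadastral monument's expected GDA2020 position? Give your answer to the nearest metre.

27 m

Observed coordinate differences: Δφ = -0.00162°, Δλ = +0.00155°.
Converting to metres (1° lat = 111300 m, cos φ = 0.797179): observed ΔN = -180.3 m, observed ΔE = 137.5 m.
Subtracting the expected shift leaves a residual of -180.3 − (-204) = 23.7 m north and 137.5 − (125) = 12.5 m east.
Residual distance = √(23.7² + 12.5²) = 26.8 m.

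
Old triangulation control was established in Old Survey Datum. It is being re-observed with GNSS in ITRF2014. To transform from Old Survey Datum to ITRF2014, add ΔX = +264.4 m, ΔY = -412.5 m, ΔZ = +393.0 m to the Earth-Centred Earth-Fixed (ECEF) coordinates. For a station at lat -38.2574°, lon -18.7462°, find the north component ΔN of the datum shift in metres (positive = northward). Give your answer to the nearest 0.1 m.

ΔN = 545.7 m

The local north axis is (−sin φ cos λ, −sin φ sin λ, cos φ), giving ΔN = 155.030 + 82.085 + 308.598 = 545.71 m.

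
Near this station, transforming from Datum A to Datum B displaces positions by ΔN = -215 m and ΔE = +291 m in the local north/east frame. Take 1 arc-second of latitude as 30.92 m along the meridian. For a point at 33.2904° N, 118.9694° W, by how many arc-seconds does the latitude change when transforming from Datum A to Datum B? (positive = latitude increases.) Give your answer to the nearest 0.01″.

1″ of latitude = 30.92 m, so Δφ = -215.0 / 30.92 = -6.953″.

Δφ = -6.95″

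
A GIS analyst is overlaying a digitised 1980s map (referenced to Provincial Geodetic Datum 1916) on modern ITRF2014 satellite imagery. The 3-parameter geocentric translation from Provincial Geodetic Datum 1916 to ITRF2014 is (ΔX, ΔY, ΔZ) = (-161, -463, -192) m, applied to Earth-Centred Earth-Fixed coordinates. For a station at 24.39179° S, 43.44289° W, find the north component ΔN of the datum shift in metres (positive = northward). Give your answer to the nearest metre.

ΔN = -92 m

The local north axis is (−sin φ cos λ, −sin φ sin λ, cos φ), giving ΔN = -48.275 + 131.480 − 174.863 = -91.66 m.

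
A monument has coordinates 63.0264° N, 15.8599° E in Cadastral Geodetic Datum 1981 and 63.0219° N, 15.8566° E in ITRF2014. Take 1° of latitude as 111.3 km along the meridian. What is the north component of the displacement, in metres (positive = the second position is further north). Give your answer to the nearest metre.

ΔN = -501 m

Δφ = 63.0219° − 63.0264° = -0.0045°; Δλ = 15.8566° − 15.8599° = -0.0033°.
ΔN = Δφ × 111300 = -500.9 m; ΔE = Δλ × 111300 × cos(63.0264°) = -0.0033 × 111300 × 0.453580 = -166.6 m.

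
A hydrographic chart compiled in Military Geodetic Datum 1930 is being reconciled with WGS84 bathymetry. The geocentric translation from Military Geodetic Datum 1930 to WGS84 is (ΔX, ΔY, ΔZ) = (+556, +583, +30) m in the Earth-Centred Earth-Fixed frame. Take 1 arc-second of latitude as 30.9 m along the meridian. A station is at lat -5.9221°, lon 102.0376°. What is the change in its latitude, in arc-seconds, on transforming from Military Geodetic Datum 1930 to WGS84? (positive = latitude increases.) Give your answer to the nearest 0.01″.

sin φ = -0.103176, cos φ = 0.994663, sin λ = 0.978011, cos λ = -0.208554.
North component: ΔN = −sin φ cos λ·ΔX − sin φ sin λ·ΔY + cos φ·ΔZ = −(-0.103176)(-0.208554)(556) − (-0.103176)(0.978011)(583) + (0.994663)(30) = 76.71 m.
1° of latitude spans 3600 × 30.90 = 111240 m, so Δφ = 76.71 / 111240 × 3600 = 2.482″.

Δφ = 2.48″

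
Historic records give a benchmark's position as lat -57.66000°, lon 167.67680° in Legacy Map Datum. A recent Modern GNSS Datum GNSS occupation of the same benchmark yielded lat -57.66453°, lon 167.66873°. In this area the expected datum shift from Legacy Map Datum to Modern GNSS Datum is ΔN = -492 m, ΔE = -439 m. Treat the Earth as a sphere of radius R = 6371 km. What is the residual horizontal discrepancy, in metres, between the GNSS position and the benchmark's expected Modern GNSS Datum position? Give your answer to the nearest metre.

43 m

Observed coordinate differences: Δφ = -0.00453°, Δλ = -0.00807°.
Converting to metres (1° lat = 111195 m, cos φ = 0.534942): observed ΔN = -503.7 m, observed ΔE = -480.0 m.
Subtracting the expected shift leaves a residual of -503.7 − (-492) = -11.7 m north and -480.0 − (-439) = -41.0 m east.
Residual distance = √((-11.7)² + (-41.0)²) = 42.7 m.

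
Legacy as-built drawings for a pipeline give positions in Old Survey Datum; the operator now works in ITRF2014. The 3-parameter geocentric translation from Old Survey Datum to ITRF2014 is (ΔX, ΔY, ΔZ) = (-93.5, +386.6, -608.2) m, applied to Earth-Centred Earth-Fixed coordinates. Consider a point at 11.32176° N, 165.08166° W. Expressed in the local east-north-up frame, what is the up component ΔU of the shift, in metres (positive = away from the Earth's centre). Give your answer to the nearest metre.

The local up (radial) axis is (cos φ cos λ, cos φ sin λ, sin φ), giving ΔU = 88.590 − 97.590 − 119.401 = -128.40 m.

ΔU = -128 m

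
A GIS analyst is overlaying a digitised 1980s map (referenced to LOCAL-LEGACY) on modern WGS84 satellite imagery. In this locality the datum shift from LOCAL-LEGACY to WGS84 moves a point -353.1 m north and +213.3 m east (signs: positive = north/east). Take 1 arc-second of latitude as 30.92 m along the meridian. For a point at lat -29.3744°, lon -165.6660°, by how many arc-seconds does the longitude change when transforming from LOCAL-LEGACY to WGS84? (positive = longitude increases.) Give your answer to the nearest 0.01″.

At latitude -29.3744°, cos φ = 0.871433.
1″ of longitude at this latitude = 30.92 × cos φ = 26.9447 m, so Δλ = 213.3 / 26.9447 = 7.916″.

Δλ = 7.92″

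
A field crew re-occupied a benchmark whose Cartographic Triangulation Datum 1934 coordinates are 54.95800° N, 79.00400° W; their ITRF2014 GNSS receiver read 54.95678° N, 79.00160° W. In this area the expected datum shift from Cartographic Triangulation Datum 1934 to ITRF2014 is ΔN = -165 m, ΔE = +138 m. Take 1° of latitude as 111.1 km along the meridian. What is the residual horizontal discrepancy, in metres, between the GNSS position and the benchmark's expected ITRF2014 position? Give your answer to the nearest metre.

33 m

Observed coordinate differences: Δφ = -0.00122°, Δλ = +0.00240°.
Converting to metres (1° lat = 111100 m, cos φ = 0.574177): observed ΔN = -135.5 m, observed ΔE = 153.1 m.
Subtracting the expected shift leaves a residual of -135.5 − (-165) = 29.5 m north and 153.1 − (138) = 15.1 m east.
Residual distance = √(29.5² + 15.1²) = 33.1 m.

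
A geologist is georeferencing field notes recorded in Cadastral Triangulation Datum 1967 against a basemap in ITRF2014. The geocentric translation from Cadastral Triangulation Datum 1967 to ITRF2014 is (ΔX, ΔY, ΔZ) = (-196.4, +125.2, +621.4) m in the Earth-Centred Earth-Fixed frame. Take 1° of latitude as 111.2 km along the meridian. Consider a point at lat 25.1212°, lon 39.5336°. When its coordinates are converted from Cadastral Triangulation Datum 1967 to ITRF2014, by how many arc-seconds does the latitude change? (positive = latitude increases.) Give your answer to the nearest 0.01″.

sin φ = 0.424534, cos φ = 0.905412, sin λ = 0.636531, cos λ = 0.771251.
North component: ΔN = −sin φ cos λ·ΔX − sin φ sin λ·ΔY + cos φ·ΔZ = −(0.424534)(0.771251)(-196.4) − (0.424534)(0.636531)(125.2) + (0.905412)(621.4) = 593.10 m.
1° of latitude spans 111200 m, so Δφ = 593.10 / 111200 × 3600 = 19.201″.

Δφ = 19.20″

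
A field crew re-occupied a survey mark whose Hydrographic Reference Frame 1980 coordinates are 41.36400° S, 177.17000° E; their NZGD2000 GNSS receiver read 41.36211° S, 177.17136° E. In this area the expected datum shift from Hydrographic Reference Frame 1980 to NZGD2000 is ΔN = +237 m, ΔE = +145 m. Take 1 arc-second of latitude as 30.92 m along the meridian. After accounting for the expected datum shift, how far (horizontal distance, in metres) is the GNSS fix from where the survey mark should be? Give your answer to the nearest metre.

41 m

Observed coordinate differences: Δφ = +0.00189°, Δλ = +0.00136°.
Converting to metres (1° lat = 111312 m, cos φ = 0.750526): observed ΔN = 210.4 m, observed ΔE = 113.6 m.
Subtracting the expected shift leaves a residual of 210.4 − (237) = -26.6 m north and 113.6 − (145) = -31.4 m east.
Residual distance = √((-26.6)² + (-31.4)²) = 41.2 m.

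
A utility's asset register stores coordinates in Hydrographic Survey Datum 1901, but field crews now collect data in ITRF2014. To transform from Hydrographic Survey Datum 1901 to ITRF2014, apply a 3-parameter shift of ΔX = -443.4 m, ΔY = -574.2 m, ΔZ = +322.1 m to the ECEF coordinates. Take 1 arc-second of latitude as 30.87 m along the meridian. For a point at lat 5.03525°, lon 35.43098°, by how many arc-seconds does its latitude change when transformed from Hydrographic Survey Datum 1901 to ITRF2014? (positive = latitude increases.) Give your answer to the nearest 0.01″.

Δφ = 12.37″

sin φ = 0.087769, cos φ = 0.996141, sin λ = 0.579722, cos λ = 0.814814.
North component: ΔN = −sin φ cos λ·ΔX − sin φ sin λ·ΔY + cos φ·ΔZ = −(0.087769)(0.814814)(-443.4) − (0.087769)(0.579722)(-574.2) + (0.996141)(322.1) = 381.78 m.
1° of latitude spans 3600 × 30.87 = 111132 m, so Δφ = 381.78 / 111132 × 3600 = 12.367″.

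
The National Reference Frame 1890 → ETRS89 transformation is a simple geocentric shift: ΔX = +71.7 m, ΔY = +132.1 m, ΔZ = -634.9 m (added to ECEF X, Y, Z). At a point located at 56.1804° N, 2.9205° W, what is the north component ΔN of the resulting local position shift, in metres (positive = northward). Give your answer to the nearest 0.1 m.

ΔN = -407.3 m

The local north axis is (−sin φ cos λ, −sin φ sin λ, cos φ), giving ΔN = -59.491 + 5.592 − 353.373 = -407.27 m.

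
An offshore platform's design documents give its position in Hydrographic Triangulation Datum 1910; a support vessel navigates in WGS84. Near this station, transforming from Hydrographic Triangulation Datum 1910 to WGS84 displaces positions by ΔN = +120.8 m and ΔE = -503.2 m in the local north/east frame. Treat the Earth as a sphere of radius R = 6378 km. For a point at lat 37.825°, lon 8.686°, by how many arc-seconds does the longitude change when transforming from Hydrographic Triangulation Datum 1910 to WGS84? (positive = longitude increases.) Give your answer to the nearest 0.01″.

At latitude 37.825°, cos φ = 0.789888.
One radian of longitude at latitude φ spans R cos φ, so Δλ = ΔE / (R cos φ) = -503.2 / (6378000 × 0.789888) = -9.9883e-05 rad = -20.602″.

Δλ = -20.60″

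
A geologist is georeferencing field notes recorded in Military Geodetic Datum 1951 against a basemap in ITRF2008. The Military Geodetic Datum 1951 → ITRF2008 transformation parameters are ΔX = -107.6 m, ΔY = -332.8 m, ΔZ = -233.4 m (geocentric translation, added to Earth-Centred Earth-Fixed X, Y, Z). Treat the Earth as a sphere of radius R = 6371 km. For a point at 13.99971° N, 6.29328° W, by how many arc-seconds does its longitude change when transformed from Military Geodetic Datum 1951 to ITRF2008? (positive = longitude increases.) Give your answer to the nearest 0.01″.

sin φ = 0.241917, cos φ = 0.970297, sin λ = -0.109618, cos λ = 0.993974.
East component: ΔE = −sin λ·ΔX + cos λ·ΔY = −(-0.109618)(-107.6) + (0.993974)(-332.8) = -342.59 m.
1° of latitude spans πR/180 = 111195 m; at latitude φ, 1° of longitude spans that × cos φ = 107892.1 m, so Δλ = -342.59 / 107892.1 × 3600 = -11.431″.

Δλ = -11.43″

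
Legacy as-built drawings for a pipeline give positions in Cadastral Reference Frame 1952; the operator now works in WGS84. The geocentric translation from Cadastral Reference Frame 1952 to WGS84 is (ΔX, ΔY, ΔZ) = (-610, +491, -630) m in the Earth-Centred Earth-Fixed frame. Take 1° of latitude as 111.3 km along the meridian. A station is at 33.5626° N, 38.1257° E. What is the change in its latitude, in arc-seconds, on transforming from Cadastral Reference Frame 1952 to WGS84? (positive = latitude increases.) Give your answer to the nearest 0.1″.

sin φ = 0.552848, cos φ = 0.833282, sin λ = 0.617389, cos λ = 0.786658.
North component: ΔN = −sin φ cos λ·ΔX − sin φ sin λ·ΔY + cos φ·ΔZ = −(0.552848)(0.786658)(-610) − (0.552848)(0.617389)(491) + (0.833282)(-630) = -427.27 m.
1° of latitude spans 111300 m, so Δφ = -427.27 / 111300 × 3600 = -13.820″.

Δφ = -13.8″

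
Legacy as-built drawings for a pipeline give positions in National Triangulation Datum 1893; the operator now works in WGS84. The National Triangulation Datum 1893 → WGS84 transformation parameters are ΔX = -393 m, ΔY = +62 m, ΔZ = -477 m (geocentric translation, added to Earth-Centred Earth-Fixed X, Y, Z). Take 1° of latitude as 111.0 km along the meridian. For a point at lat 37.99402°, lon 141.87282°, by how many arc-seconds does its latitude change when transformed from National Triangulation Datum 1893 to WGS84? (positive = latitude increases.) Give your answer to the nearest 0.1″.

sin φ = 0.615579, cos φ = 0.788075, sin λ = 0.617409, cos λ = -0.786642.
North component: ΔN = −sin φ cos λ·ΔX − sin φ sin λ·ΔY + cos φ·ΔZ = −(0.615579)(-0.786642)(-393) − (0.615579)(0.617409)(62) + (0.788075)(-477) = -589.78 m.
1° of latitude spans 111000 m, so Δφ = -589.78 / 111000 × 3600 = -19.128″.

Δφ = -19.1″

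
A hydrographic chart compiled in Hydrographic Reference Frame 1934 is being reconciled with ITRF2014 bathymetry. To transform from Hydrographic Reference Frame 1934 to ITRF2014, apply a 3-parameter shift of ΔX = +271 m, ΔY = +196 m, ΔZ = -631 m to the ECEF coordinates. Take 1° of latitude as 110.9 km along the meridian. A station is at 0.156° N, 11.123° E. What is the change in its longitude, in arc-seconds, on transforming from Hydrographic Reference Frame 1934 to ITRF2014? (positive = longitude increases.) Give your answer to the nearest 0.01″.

Δλ = 4.55″

sin φ = 0.002723, cos φ = 0.999996, sin λ = 0.192916, cos λ = 0.981215.
East component: ΔE = −sin λ·ΔX + cos λ·ΔY = −(0.192916)(271) + (0.981215)(196) = 140.04 m.
1° of latitude spans 110900 m; at latitude φ, 1° of longitude spans that × cos φ = 110899.6 m, so Δλ = 140.04 / 110899.6 × 3600 = 4.546″.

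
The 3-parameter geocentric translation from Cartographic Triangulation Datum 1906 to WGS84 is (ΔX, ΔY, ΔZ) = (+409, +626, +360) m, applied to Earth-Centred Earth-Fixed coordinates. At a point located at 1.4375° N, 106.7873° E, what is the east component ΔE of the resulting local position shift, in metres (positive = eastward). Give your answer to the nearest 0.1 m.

The local east axis at (φ, λ) is (−sin λ, cos λ, 0), so ΔE = −sin(106.7873°)·409 + cos(106.7873°)·626 = -572.37 m.

ΔE = -572.4 m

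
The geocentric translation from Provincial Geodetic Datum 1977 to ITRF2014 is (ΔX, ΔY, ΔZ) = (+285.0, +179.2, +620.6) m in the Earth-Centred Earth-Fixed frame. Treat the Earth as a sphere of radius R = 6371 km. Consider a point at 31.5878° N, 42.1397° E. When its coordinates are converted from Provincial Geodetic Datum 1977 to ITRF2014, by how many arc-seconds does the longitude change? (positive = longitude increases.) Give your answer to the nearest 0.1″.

sin φ = 0.523805, cos φ = 0.851838, sin λ = 0.670941, cos λ = 0.741511.
East component: ΔE = −sin λ·ΔX + cos λ·ΔY = −(0.670941)(285.0) + (0.741511)(179.2) = -58.34 m.
1° of latitude spans πR/180 = 111195 m; at latitude φ, 1° of longitude spans that × cos φ = 94720.1 m, so Δλ = -58.34 / 94720.1 × 3600 = -2.217″.

Δλ = -2.2″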